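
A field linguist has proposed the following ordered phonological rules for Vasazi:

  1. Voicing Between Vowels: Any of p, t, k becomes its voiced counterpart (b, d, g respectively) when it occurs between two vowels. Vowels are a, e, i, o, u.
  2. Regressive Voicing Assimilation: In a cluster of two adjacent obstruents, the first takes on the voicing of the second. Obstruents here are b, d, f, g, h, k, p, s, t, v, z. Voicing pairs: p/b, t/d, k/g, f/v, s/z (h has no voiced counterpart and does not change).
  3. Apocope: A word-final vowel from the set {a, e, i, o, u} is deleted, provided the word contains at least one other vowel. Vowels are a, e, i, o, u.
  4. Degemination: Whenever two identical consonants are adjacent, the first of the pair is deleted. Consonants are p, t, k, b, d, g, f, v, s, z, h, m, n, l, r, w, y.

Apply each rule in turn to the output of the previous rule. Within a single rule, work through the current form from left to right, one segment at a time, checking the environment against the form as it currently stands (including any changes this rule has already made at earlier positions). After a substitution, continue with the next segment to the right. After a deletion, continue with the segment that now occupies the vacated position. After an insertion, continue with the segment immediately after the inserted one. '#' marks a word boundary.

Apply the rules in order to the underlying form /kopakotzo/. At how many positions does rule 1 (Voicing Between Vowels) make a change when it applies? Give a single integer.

2

1 Voicing Between Vowels: [kopakotzo] → [kobagotzo]
2 Regressive Voicing Assimilation: [kobagotzo] → [kobagodzo]
3 Apocope: [kobagodzo] → [kobagodz]
4 Degemination: no change — [kobagodz]
Rule 1 changed 2 position(s).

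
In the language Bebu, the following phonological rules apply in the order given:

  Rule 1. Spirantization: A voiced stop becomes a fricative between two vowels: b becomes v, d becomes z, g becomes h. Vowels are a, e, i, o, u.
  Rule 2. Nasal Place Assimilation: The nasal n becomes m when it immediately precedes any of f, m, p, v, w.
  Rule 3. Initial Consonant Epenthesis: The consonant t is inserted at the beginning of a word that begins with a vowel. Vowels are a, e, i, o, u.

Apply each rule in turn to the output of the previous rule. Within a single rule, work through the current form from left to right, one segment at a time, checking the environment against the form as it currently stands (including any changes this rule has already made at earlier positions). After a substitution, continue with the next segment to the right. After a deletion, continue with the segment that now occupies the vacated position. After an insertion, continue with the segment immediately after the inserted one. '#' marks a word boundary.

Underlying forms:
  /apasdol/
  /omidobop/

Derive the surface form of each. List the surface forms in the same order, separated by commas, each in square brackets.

[tapasdol], [tomizovop]

/apasdol/:
  Rule 1 Spirantization: no change — [apasdol]
  Rule 2 Nasal Place Assimilation: no change — [apasdol]
  Rule 3 Initial Consonant Epenthesis: [apasdol] → [tapasdol]
/omidobop/:
  Rule 1 Spirantization: [omidobop] → [omizovop]
  Rule 2 Nasal Place Assimilation: no change — [omizovop]
  Rule 3 Initial Consonant Epenthesis: [omizovop] → [tomizovop]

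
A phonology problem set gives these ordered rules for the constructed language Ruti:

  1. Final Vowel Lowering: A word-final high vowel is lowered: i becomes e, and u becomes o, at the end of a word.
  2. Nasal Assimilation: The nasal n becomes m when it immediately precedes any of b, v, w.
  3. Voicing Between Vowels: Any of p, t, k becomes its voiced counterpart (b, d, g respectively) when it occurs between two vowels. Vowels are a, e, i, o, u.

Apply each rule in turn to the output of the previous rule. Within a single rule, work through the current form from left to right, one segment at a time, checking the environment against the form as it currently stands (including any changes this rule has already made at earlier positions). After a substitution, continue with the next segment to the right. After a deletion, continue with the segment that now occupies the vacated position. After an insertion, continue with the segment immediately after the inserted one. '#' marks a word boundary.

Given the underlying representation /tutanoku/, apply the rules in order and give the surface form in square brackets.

1 Final Vowel Lowering: [tutanoku] → [tutanoko]
2 Nasal Assimilation: no change — [tutanoko]
3 Voicing Between Vowels: [tutanoko] → [tudanogo]

[tudanogo]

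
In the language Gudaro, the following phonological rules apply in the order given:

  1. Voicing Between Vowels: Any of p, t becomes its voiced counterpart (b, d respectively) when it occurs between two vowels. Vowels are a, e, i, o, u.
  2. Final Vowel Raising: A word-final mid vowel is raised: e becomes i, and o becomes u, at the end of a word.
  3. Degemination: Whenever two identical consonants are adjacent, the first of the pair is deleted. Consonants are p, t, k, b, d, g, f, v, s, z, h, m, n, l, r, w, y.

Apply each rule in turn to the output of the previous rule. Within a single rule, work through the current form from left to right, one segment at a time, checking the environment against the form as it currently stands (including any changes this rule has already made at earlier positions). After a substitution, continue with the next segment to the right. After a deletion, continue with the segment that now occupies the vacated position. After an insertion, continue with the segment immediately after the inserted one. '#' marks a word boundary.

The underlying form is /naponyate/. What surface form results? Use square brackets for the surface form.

[nabonyadi]

1 Voicing Between Vowels: [naponyate] → [nabonyade]
2 Final Vowel Raising: [nabonyade] → [nabonyadi]
3 Degemination: no change — [nabonyadi]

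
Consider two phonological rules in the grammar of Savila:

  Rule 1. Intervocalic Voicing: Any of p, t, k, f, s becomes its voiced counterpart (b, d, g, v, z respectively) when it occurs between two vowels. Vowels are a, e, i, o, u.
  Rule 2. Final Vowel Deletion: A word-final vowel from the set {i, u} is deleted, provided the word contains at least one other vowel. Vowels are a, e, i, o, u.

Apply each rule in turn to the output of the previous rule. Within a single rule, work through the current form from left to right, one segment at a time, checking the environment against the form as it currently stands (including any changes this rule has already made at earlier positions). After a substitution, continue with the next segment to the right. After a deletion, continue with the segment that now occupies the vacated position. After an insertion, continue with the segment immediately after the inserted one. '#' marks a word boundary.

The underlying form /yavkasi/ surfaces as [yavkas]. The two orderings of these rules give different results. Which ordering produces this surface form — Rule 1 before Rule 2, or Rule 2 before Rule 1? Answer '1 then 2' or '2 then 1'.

2 then 1

Order 1 then 2:
  1 Intervocalic Voicing: [yavkasi] → [yavkazi]
  2 Final Vowel Deletion: [yavkazi] → [yavkaz]
  result: [yavkaz]
Order 2 then 1:
  2 Final Vowel Deletion: [yavkasi] → [yavkas]
  1 Intervocalic Voicing: no change — [yavkas]
  result: [yavkas]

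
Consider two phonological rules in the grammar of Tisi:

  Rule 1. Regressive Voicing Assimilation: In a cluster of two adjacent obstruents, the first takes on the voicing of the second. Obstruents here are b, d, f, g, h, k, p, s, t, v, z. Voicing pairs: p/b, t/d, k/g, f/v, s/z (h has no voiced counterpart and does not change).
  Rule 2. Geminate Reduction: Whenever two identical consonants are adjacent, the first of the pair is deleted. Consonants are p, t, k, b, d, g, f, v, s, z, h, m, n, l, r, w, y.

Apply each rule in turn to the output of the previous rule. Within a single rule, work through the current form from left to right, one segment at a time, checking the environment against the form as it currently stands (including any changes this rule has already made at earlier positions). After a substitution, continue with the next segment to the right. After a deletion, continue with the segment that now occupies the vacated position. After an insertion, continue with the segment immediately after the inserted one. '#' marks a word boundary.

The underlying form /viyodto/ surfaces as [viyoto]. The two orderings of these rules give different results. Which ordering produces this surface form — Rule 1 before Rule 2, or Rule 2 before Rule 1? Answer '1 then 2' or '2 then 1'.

Order 1 then 2:
  1 Regressive Voicing Assimilation: [viyodto] → [viyotto]
  2 Geminate Reduction: [viyotto] → [viyoto]
  result: [viyoto]
Order 2 then 1:
  2 Geminate Reduction: no change — [viyodto]
  1 Regressive Voicing Assimilation: [viyodto] → [viyotto]
  result: [viyotto]

1 then 2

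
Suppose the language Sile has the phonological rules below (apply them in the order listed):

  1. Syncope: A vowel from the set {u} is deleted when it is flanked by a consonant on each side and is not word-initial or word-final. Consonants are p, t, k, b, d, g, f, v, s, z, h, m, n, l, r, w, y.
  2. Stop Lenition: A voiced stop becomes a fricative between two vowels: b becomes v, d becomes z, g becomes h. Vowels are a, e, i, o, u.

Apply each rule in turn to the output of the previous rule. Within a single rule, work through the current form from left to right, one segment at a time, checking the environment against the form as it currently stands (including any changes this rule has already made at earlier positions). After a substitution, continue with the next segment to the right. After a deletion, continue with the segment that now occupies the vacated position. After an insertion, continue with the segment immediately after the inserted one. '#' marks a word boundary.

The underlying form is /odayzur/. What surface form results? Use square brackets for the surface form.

1 Syncope: [odayzur] → [odayzr]
2 Stop Lenition: [odayzr] → [ozayzr]

[ozayzr]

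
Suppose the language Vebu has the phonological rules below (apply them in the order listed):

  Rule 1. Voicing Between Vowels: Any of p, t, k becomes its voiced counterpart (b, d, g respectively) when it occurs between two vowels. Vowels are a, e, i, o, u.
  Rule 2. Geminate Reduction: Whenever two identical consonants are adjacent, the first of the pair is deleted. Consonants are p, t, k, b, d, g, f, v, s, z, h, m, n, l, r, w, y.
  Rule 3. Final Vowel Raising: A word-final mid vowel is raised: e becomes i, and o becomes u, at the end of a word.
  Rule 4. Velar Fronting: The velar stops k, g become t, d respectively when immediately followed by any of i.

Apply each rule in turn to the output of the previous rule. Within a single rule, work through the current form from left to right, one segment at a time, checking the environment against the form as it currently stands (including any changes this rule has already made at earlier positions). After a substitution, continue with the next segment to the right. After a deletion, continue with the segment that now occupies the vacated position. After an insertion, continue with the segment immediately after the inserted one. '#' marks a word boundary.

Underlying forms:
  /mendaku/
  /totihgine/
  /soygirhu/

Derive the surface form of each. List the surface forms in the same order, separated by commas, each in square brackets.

/mendaku/:
  Rule 1 Voicing Between Vowels: [mendaku] → [mendagu]
  Rule 2 Geminate Reduction: no change — [mendagu]
  Rule 3 Final Vowel Raising: no change — [mendagu]
  Rule 4 Velar Fronting: no change — [mendagu]
/totihgine/:
  Rule 1 Voicing Between Vowels: [totihgine] → [todihgine]
  Rule 2 Geminate Reduction: no change — [todihgine]
  Rule 3 Final Vowel Raising: [todihgine] → [todihgini]
  Rule 4 Velar Fronting: [todihgini] → [todihdini]
/soygirhu/:
  Rule 1 Voicing Between Vowels: no change — [soygirhu]
  Rule 2 Geminate Reduction: no change — [soygirhu]
  Rule 3 Final Vowel Raising: no change — [soygirhu]
  Rule 4 Velar Fronting: [soygirhu] → [soydirhu]

[mendagu], [todihdini], [soydirhu]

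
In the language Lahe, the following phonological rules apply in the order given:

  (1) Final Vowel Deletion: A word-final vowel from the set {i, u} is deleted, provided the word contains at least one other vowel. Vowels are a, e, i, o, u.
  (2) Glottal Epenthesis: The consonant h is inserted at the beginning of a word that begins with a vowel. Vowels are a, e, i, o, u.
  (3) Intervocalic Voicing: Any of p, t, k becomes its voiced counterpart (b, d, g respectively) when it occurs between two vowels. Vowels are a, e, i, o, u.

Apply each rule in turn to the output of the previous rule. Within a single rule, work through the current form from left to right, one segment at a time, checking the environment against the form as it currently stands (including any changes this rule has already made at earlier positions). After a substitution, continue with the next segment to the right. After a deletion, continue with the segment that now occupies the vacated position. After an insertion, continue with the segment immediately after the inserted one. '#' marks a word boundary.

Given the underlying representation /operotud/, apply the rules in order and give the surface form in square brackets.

[hoberodud]

(1) Final Vowel Deletion: no change — [operotud]
(2) Glottal Epenthesis: [operotud] → [hoperotud]
(3) Intervocalic Voicing: [hoperotud] → [hoberodud]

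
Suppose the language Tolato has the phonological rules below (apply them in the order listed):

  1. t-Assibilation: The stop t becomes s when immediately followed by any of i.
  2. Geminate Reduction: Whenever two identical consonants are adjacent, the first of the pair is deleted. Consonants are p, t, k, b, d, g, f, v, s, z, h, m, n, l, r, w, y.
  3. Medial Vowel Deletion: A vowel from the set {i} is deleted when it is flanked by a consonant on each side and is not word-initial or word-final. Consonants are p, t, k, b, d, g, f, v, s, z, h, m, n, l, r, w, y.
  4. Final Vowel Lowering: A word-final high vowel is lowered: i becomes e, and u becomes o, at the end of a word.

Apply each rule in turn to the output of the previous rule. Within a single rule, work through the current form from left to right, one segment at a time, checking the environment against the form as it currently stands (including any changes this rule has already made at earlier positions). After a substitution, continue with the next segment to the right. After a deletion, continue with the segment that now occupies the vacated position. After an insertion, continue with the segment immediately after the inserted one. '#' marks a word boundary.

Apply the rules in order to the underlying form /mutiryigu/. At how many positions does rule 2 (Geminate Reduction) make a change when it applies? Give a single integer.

1 t-Assibilation: [mutiryigu] → [musiryigu]
2 Geminate Reduction: no change — [musiryigu]
3 Medial Vowel Deletion: [musiryigu] → [musrygu]
4 Final Vowel Lowering: [musrygu] → [musrygo]
Rule 2 changed 0 position(s).

0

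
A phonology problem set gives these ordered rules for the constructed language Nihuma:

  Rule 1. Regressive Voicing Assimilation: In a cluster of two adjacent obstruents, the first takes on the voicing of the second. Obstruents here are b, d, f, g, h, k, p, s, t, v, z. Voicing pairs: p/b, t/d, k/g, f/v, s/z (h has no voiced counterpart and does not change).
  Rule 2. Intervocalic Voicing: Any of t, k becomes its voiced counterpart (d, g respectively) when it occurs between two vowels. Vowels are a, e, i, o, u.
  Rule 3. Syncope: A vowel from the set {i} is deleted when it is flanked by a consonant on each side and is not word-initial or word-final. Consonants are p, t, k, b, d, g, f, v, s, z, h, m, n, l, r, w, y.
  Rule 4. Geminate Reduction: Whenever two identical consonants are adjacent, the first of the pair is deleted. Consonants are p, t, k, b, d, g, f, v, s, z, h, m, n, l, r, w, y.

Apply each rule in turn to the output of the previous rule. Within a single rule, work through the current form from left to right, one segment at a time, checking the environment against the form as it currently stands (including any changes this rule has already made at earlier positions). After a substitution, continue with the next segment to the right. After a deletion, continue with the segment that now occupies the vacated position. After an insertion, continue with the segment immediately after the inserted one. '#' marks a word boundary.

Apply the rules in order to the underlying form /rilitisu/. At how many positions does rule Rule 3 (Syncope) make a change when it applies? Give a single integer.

Rule 1 Regressive Voicing Assimilation: no change — [rilitisu]
Rule 2 Intervocalic Voicing: [rilitisu] → [rilidisu]
Rule 3 Syncope: [rilidisu] → [rldsu]
Rule 4 Geminate Reduction: no change — [rldsu]
Rule Rule 3 changed 3 position(s).

3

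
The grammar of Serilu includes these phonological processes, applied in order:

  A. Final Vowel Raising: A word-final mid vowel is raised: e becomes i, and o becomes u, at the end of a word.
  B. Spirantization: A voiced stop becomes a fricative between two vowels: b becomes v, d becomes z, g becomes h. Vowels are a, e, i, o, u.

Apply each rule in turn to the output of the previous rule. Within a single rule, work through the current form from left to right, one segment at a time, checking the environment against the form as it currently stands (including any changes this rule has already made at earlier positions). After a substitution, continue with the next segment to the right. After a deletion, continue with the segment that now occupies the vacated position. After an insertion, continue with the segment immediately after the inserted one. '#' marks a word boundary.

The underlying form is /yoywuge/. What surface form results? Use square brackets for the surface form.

[yoywuhi]

A Final Vowel Raising: [yoywuge] → [yoywugi]
B Spirantization: [yoywugi] → [yoywuhi]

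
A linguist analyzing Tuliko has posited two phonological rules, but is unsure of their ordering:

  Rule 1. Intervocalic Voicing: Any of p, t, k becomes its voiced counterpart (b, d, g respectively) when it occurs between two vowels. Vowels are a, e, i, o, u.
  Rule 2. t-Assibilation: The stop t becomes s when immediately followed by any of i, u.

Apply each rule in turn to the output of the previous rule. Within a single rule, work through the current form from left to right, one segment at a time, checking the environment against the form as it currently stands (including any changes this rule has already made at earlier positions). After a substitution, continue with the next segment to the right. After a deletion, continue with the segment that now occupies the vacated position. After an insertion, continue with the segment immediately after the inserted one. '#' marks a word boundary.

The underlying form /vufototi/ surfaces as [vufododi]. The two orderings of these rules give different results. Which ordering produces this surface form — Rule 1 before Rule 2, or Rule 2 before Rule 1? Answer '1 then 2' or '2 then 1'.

Order 1 then 2:
  1 Intervocalic Voicing: [vufototi] → [vufododi]
  2 t-Assibilation: no change — [vufododi]
  result: [vufododi]
Order 2 then 1:
  2 t-Assibilation: [vufototi] → [vufotosi]
  1 Intervocalic Voicing: [vufotosi] → [vufodosi]
  result: [vufodosi]

1 then 2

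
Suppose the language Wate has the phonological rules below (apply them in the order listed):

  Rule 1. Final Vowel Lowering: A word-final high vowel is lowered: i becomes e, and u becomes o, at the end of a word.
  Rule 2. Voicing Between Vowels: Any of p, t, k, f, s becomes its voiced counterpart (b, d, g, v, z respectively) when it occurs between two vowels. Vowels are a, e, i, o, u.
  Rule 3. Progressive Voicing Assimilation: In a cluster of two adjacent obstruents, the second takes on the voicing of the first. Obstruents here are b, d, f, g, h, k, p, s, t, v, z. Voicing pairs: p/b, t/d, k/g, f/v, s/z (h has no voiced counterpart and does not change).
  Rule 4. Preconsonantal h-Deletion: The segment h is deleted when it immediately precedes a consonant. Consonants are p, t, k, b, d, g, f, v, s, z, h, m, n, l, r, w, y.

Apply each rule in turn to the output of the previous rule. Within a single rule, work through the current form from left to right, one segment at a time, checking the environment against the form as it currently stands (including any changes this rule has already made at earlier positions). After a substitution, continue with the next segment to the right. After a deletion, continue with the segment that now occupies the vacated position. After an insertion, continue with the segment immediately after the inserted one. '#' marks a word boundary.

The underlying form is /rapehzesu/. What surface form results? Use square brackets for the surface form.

[rabesezo]

Rule 1 Final Vowel Lowering: [rapehzesu] → [rapehzeso]
Rule 2 Voicing Between Vowels: [rapehzeso] → [rabehzezo]
Rule 3 Progressive Voicing Assimilation: [rabehzezo] → [rabehsezo]
Rule 4 Preconsonantal h-Deletion: [rabehsezo] → [rabesezo]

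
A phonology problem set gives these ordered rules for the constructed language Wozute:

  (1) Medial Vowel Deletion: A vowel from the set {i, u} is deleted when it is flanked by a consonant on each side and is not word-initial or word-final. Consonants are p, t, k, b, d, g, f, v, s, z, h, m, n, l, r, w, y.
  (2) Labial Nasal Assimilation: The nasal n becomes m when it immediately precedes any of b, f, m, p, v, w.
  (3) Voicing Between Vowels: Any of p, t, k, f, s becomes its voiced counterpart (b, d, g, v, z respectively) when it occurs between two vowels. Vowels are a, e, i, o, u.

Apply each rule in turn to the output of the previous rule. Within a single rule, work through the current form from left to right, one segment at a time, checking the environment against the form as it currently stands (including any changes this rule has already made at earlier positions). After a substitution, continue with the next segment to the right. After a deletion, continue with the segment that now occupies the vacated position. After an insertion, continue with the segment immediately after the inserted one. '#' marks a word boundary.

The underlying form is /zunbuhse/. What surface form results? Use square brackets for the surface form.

[zmbhse]

(1) Medial Vowel Deletion: [zunbuhse] → [znbhse]
(2) Labial Nasal Assimilation: [znbhse] → [zmbhse]
(3) Voicing Between Vowels: no change — [zmbhse]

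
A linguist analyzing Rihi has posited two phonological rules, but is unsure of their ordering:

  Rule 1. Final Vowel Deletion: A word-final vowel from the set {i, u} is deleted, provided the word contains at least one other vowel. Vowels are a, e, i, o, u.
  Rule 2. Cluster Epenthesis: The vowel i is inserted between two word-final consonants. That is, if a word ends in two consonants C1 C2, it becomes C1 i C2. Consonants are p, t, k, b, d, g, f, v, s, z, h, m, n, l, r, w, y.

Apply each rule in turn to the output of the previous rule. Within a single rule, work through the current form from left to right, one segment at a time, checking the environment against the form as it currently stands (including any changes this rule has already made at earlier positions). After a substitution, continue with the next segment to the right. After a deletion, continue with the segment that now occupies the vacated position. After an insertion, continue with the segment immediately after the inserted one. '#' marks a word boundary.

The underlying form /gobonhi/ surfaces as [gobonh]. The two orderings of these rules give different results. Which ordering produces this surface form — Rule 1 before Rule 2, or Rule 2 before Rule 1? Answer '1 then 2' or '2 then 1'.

Order 1 then 2:
  1 Final Vowel Deletion: [gobonhi] → [gobonh]
  2 Cluster Epenthesis: [gobonh] → [gobonih]
  result: [gobonih]
Order 2 then 1:
  2 Cluster Epenthesis: no change — [gobonhi]
  1 Final Vowel Deletion: [gobonhi] → [gobonh]
  result: [gobonh]

2 then 1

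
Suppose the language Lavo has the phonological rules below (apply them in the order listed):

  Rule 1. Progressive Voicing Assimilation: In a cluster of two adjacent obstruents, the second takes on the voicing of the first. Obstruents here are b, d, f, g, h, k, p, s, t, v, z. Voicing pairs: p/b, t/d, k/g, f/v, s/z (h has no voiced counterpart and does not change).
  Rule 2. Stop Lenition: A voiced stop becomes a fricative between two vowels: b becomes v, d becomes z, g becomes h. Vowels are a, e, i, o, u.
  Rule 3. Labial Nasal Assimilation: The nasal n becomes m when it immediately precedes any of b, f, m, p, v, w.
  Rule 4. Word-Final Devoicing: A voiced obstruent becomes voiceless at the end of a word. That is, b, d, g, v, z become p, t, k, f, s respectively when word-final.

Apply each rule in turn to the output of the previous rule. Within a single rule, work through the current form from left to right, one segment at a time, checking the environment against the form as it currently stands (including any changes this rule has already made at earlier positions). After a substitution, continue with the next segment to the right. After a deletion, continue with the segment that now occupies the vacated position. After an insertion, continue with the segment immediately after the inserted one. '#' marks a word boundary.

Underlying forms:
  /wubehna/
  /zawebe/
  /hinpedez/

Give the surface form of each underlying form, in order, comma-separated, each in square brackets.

[wuvehna], [zaweve], [himpezes]

/wubehna/:
  Rule 1 Progressive Voicing Assimilation: no change — [wubehna]
  Rule 2 Stop Lenition: [wubehna] → [wuvehna]
  Rule 3 Labial Nasal Assimilation: no change — [wuvehna]
  Rule 4 Word-Final Devoicing: no change — [wuvehna]
/zawebe/:
  Rule 1 Progressive Voicing Assimilation: no change — [zawebe]
  Rule 2 Stop Lenition: [zawebe] → [zaweve]
  Rule 3 Labial Nasal Assimilation: no change — [zaweve]
  Rule 4 Word-Final Devoicing: no change — [zaweve]
/hinpedez/:
  Rule 1 Progressive Voicing Assimilation: no change — [hinpedez]
  Rule 2 Stop Lenition: [hinpedez] → [hinpezez]
  Rule 3 Labial Nasal Assimilation: [hinpezez] → [himpezez]
  Rule 4 Word-Final Devoicing: [himpezez] → [himpezes]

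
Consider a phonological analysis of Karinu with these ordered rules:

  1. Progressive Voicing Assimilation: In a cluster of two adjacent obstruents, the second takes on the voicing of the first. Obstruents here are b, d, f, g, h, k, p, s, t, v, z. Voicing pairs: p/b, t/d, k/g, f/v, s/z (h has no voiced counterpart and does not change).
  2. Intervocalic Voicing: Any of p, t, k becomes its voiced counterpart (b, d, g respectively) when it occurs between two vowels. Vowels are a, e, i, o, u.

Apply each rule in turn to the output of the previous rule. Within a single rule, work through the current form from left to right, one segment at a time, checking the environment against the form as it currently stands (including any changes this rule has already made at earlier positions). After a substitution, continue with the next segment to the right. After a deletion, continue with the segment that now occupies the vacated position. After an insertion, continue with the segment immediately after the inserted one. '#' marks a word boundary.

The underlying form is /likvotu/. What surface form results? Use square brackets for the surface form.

1 Progressive Voicing Assimilation: [likvotu] → [likfotu]
2 Intervocalic Voicing: [likfotu] → [likfodu]

[likfodu]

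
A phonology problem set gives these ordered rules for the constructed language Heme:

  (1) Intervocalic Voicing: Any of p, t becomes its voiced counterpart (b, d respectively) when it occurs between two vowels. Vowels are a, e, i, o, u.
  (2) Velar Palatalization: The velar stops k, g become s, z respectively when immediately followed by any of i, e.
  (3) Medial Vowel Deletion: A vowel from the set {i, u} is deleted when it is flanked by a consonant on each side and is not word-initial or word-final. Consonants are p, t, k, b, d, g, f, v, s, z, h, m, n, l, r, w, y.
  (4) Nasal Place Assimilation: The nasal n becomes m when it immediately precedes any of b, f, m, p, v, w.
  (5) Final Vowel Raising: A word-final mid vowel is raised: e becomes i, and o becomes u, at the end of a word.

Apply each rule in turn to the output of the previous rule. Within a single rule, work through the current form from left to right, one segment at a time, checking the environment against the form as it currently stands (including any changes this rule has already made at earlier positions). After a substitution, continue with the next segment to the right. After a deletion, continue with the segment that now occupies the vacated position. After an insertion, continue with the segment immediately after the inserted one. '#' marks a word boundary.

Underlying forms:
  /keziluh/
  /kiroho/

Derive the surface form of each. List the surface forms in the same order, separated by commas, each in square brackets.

/keziluh/:
  (1) Intervocalic Voicing: no change — [keziluh]
  (2) Velar Palatalization: [keziluh] → [seziluh]
  (3) Medial Vowel Deletion: [seziluh] → [sezlh]
  (4) Nasal Place Assimilation: no change — [sezlh]
  (5) Final Vowel Raising: no change — [sezlh]
/kiroho/:
  (1) Intervocalic Voicing: no change — [kiroho]
  (2) Velar Palatalization: [kiroho] → [siroho]
  (3) Medial Vowel Deletion: [siroho] → [sroho]
  (4) Nasal Place Assimilation: no change — [sroho]
  (5) Final Vowel Raising: [sroho] → [srohu]

[sezlh], [srohu]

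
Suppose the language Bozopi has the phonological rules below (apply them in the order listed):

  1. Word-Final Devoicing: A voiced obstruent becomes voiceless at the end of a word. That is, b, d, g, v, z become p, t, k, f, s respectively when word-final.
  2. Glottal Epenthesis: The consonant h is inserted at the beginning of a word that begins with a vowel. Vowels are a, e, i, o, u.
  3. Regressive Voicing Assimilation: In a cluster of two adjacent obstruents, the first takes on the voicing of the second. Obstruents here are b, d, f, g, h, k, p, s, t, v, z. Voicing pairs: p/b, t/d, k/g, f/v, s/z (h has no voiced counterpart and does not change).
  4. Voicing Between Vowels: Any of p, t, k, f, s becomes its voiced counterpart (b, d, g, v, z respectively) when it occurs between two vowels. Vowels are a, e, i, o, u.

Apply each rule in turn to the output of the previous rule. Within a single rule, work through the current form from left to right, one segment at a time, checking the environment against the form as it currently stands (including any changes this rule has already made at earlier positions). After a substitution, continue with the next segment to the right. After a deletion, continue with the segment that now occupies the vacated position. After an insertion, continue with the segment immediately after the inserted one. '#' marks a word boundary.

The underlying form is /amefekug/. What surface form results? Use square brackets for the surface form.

1 Word-Final Devoicing: [amefekug] → [amefekuk]
2 Glottal Epenthesis: [amefekuk] → [hamefekuk]
3 Regressive Voicing Assimilation: no change — [hamefekuk]
4 Voicing Between Vowels: [hamefekuk] → [hameveguk]

[hameveguk]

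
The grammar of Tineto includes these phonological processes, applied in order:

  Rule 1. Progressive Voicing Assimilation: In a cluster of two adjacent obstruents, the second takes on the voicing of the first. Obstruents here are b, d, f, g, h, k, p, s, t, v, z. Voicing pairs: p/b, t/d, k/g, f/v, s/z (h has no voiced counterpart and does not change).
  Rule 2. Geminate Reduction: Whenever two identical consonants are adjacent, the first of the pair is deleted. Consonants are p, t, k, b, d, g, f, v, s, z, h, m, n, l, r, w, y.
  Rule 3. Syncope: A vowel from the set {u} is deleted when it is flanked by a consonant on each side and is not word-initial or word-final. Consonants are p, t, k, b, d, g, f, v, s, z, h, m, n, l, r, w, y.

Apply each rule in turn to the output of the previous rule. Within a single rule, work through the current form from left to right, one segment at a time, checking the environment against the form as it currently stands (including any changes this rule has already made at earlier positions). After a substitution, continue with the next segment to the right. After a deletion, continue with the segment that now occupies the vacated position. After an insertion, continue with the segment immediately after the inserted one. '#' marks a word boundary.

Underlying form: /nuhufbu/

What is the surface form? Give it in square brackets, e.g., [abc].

[nhfpu]

Rule 1 Progressive Voicing Assimilation: [nuhufbu] → [nuhufpu]
Rule 2 Geminate Reduction: no change — [nuhufpu]
Rule 3 Syncope: [nuhufpu] → [nhfpu]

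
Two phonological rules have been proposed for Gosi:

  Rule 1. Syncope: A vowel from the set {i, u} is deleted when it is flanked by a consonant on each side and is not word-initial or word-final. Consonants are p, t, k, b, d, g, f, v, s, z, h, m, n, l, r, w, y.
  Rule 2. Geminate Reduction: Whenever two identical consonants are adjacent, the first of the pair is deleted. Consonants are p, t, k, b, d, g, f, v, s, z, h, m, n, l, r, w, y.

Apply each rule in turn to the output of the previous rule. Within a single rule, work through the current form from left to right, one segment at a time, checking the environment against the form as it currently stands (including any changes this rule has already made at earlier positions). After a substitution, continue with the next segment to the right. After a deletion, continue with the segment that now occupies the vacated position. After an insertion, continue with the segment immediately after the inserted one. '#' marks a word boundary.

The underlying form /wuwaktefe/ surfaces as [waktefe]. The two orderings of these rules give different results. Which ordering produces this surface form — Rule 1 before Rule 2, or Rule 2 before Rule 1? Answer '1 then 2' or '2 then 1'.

1 then 2

Order 1 then 2:
  1 Syncope: [wuwaktefe] → [wwaktefe]
  2 Geminate Reduction: [wwaktefe] → [waktefe]
  result: [waktefe]
Order 2 then 1:
  2 Geminate Reduction: no change — [wuwaktefe]
  1 Syncope: [wuwaktefe] → [wwaktefe]
  result: [wwaktefe]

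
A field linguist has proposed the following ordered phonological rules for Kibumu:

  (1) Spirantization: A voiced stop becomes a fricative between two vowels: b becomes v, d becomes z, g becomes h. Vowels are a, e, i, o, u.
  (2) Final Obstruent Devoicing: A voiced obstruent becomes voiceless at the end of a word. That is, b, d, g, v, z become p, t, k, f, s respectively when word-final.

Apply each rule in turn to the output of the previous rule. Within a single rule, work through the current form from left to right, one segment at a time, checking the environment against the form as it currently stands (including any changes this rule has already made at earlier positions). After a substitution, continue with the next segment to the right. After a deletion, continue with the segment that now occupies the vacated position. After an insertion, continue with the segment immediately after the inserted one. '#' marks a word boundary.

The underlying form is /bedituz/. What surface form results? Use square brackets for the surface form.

(1) Spirantization: [bedituz] → [bezituz]
(2) Final Obstruent Devoicing: [bezituz] → [bezitus]

[bezitus]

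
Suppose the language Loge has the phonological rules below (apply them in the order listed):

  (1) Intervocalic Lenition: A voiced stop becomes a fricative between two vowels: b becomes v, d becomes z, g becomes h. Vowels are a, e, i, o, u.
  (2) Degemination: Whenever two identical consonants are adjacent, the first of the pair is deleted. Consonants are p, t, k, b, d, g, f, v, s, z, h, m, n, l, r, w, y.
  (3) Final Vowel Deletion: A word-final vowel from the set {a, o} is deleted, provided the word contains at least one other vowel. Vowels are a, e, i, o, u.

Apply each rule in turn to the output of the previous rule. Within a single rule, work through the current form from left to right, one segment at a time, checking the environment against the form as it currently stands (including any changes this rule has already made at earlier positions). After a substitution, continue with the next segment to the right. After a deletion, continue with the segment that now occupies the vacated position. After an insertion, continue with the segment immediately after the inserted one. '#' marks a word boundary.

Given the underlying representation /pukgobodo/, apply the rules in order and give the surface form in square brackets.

[pukgovoz]

(1) Intervocalic Lenition: [pukgobodo] → [pukgovozo]
(2) Degemination: no change — [pukgovozo]
(3) Final Vowel Deletion: [pukgovozo] → [pukgovoz]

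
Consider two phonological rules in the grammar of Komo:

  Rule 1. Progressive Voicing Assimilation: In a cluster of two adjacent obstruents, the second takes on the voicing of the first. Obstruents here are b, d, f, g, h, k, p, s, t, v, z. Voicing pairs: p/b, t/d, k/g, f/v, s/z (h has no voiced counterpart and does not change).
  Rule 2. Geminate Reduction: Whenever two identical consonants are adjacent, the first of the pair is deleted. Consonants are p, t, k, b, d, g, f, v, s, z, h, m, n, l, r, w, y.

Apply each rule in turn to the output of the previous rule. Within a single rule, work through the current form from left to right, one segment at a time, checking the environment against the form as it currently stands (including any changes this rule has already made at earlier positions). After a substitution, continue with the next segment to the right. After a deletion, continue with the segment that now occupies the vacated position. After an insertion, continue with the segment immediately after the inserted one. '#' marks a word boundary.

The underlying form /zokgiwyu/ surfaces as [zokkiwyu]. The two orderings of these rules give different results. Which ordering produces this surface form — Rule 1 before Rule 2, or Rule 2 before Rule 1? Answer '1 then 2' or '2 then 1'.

Order 1 then 2:
  1 Progressive Voicing Assimilation: [zokgiwyu] → [zokkiwyu]
  2 Geminate Reduction: [zokkiwyu] → [zokiwyu]
  result: [zokiwyu]
Order 2 then 1:
  2 Geminate Reduction: no change — [zokgiwyu]
  1 Progressive Voicing Assimilation: [zokgiwyu] → [zokkiwyu]
  result: [zokkiwyu]

2 then 1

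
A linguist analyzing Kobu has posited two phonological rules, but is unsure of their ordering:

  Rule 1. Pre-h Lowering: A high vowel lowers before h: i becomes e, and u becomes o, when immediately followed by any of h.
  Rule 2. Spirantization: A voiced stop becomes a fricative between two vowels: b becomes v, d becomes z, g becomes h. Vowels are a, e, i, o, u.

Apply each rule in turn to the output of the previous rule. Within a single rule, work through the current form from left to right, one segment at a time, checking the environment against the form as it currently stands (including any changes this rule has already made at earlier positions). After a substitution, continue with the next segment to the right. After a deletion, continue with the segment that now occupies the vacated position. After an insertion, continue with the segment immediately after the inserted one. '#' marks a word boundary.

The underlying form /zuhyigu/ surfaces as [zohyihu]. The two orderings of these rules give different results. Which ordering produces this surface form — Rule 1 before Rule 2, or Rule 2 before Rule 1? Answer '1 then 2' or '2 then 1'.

Order 1 then 2:
  1 Pre-h Lowering: [zuhyigu] → [zohyigu]
  2 Spirantization: [zohyigu] → [zohyihu]
  result: [zohyihu]
Order 2 then 1:
  2 Spirantization: [zuhyigu] → [zuhyihu]
  1 Pre-h Lowering: [zuhyihu] → [zohyehu]
  result: [zohyehu]

1 then 2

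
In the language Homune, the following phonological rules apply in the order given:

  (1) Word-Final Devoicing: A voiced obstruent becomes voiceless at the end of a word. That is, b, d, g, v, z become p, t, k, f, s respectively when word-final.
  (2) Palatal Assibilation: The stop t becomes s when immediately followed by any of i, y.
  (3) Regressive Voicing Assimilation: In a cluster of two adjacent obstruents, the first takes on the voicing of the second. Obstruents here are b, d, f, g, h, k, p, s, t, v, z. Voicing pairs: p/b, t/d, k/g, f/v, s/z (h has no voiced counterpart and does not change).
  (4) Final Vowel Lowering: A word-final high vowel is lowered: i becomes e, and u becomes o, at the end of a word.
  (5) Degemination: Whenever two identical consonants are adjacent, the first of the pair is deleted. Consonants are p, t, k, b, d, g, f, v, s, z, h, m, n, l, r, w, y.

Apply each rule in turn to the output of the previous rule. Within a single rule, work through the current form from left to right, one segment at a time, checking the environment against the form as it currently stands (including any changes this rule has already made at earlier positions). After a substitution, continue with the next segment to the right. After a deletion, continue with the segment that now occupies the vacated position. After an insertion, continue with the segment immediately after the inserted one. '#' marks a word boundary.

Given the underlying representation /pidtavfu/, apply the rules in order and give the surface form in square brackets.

(1) Word-Final Devoicing: no change — [pidtavfu]
(2) Palatal Assibilation: no change — [pidtavfu]
(3) Regressive Voicing Assimilation: [pidtavfu] → [pittaffu]
(4) Final Vowel Lowering: [pittaffu] → [pittaffo]
(5) Degemination: [pittaffo] → [pitafo]

[pitafo]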